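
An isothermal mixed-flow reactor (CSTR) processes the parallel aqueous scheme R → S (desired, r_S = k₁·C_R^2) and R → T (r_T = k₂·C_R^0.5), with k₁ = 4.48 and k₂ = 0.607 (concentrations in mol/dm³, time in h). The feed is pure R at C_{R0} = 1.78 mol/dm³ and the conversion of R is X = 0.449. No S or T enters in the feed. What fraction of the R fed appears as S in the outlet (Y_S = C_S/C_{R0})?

0.394

Exit C_R = C_{R0}(1−X) = 1.78×0.551 = 0.9808 mol/dm³.
In a CSTR the entire volume is at exit conditions, so r_S = 4.48×0.9808^2 = 4.309 and r_T = 0.607×0.9808^0.5 = 0.6011.
Fraction of consumed R going to S: r_S/(r_S+r_T) = 0.8776.
C_S = 0.8776·C_{R0}·X = 0.8776×1.78×0.449 = 0.701 mol/dm³; Y_S = C_S/C_{R0} = 0.394.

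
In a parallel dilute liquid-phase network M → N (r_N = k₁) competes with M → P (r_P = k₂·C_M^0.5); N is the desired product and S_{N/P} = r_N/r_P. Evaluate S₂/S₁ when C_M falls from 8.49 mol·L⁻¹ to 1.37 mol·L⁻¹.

2.49

S_{N/P} = (k₁/k₂)·C_M^-0.5, so S₂/S₁ = (C_{M,2}/C_{M,1})^-0.5.
= (1.37/8.49)^(-0.5) = (0.1614)^(-0.5) = 2.49.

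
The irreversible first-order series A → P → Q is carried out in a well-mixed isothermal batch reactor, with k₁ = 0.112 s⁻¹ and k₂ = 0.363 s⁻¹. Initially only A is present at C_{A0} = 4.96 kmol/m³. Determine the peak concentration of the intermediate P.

0.906 kmol/m³

At the optimum, C_{P,max}/C_{A0} = (k₁/k₂)^[k₂/(k₂−k₁)].
= (0.112/0.363)^(0.363/(0.363−0.112)) = (0.3085)^(1.446) = 0.1826.
C_{P,max} = 0.1826×4.96 = 0.906 kmol/m³.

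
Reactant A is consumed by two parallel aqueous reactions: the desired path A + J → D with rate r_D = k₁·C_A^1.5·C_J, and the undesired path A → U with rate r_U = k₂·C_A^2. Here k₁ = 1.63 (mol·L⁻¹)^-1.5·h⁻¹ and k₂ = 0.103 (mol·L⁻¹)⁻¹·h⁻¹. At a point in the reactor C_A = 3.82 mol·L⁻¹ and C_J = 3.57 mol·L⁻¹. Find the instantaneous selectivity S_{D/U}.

S_{D/U} = r_D/r_U = (k₁·C_A^1.5·C_J)/(k₂·C_A^2) = (k₁/k₂)·C_A^-0.5·C_J.
= (1.63×3.820^1.5×3.570) / (0.103×3.820^2) = 43.45/1.503 = 28.9.

28.9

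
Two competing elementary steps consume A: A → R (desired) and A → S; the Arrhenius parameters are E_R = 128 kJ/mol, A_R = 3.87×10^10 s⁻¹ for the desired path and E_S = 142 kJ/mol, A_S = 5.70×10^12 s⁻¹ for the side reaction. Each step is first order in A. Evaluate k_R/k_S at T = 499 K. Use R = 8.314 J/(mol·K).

Since both paths have the same order in A, the concentration cancels and S_{R/S} = k_R/k_S = (A_R/A_S)·exp[(E_S−E_R)/(RT)].
(E_S−E_R)/(RT) = (142−128)×10³/(8.314×499) = 14000/4149 = 3.375.
k_R/k_S = (3.87×10^10/5.70×10^12)·exp(3.375) = 0.006789 × 29.21 = 0.198.

0.198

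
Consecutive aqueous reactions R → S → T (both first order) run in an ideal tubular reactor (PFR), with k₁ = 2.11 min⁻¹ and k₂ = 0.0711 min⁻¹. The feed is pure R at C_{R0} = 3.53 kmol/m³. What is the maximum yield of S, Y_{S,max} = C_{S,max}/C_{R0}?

Evaluating C_S at τ_opt = ln(k₂/k₁)/(k₂−k₁) gives C_{S,max}/C_{R0} = (k₁/k₂)^[k₂/(k₂−k₁)].
= (2.11/0.0711)^(0.0711/(0.0711−2.11)) = (29.68)^(-0.03487) = 0.8885.

0.888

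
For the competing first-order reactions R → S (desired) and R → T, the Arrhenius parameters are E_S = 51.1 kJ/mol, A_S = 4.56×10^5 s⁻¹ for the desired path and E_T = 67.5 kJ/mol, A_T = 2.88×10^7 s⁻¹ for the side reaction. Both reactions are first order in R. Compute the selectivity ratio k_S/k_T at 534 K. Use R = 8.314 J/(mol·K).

0.637

Since both paths have the same order in R, the concentration cancels and S_{S/T} = k_S/k_T = (A_S/A_T)·exp[(E_T−E_S)/(RT)].
(E_T−E_S)/(RT) = (67.5−51.1)×10³/(8.314×534) = 16400/4440 = 3.694.
k_S/k_T = (4.56×10^5/2.88×10^7)·exp(3.694) = 0.01583 × 40.20 = 0.637.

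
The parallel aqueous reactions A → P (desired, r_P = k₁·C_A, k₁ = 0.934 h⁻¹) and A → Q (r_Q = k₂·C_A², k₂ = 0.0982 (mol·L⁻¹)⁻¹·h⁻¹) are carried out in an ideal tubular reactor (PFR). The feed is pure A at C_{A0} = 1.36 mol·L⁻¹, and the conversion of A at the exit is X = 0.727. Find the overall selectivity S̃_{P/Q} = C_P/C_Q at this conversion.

11.1

C_A = C_{A0}(1−X) = 0.3713 mol·L⁻¹.
Along a PFR/batch, dC_P/dC_A = −r_P/(r_P+r_Q) = −k₁/(k₁+k₂·C_A).
Integrating from C_{A0} to C_A: C_P = (0.934/0.0982)·ln[(0.934+0.0982·1.36)/(0.934+0.0982·0.371)] = 9.511·ln(1.068/0.9705) = 0.9069 mol·L⁻¹.
C_Q = (C_{A0}−C_A)−C_P = 0.08179 mol·L⁻¹; S̃_{P/Q} = 0.9069/0.08179 = 11.1.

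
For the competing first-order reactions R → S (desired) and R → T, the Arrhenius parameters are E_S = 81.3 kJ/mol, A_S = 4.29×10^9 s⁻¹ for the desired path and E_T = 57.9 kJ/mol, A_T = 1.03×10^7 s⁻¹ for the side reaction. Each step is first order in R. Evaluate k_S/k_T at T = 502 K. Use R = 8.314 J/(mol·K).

1.53

With equal orders, S_{S/T} = k_S/k_T = (A_S/A_T)·exp[(E_T−E_S)/(RT)].
(E_T−E_S)/(RT) = (57.9−81.3)×10³/(8.314×502) = -23400/4174 = -5.607.
k_S/k_T = (4.29×10^9/1.03×10^7)·exp(-5.607) = 416.5 × 0.003673 = 1.53.
Since E_S > E_T, raising the temperature improves selectivity toward S.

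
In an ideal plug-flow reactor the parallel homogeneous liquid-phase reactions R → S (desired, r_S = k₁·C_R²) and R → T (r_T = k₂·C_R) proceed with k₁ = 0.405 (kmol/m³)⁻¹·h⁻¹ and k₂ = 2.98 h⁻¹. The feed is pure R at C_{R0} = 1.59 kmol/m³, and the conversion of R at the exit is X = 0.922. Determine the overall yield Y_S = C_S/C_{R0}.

0.0940

C_R = C_{R0}(1−X) = 0.1240 kmol/m³.
Along a PFR/batch, dC_T/dC_R = −r_T/(r_S+r_T) = −k₂/(k₂+k₁·C_R).
Integrating from C_{R0} to C_R: C_T = (2.98/0.405)·ln[(2.98+0.405·1.59)/(2.98+0.405·0.124)] = 7.358·ln(3.624/3.030) = 1.317 kmol/m³.
Then C_S = (C_{R0}−C_R) − C_T = 1.466 − 1.317 = 0.1494 kmol/m³.
Y_S = C_S/C_{R0} = 0.1494/1.59 = 0.0940.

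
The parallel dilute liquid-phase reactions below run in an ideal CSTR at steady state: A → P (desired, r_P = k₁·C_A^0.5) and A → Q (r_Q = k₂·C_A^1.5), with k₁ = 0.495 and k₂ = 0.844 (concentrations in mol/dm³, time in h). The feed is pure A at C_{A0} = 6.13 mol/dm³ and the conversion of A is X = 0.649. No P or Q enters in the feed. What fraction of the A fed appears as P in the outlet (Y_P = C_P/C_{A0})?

0.139

Exit C_A = C_{A0}(1−X) = 6.13×0.351 = 2.152 mol/dm³.
A CSTR operates uniformly at the exit composition, giving r_P = 0.7261 and r_Q = 2.664 (each k·C_A^n at C_A = 2.152).
Fraction of consumed A going to P: r_P/(r_P+r_Q) = 0.2142.
C_P = 0.2142·C_{A0}·X = 0.2142×6.13×0.649 = 0.852 mol/dm³; Y_P = C_P/C_{A0} = 0.139.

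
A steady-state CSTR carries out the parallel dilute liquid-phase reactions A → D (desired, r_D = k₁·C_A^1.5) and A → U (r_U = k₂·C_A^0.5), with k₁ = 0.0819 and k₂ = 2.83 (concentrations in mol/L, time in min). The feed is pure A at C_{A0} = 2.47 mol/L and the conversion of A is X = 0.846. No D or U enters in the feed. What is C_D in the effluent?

0.0228 mol/L

Exit C_A = C_{A0}(1−X) = 2.47×0.154 = 0.3804 mol/L.
A CSTR operates uniformly at the exit composition, giving r_D = 0.01921 and r_U = 1.745 (each k·C_A^n at C_A = 0.3804).
Fraction of consumed A going to D: r_D/(r_D+r_U) = 0.01089.
C_D = 0.01089·C_{A0}·X = 0.01089×2.47×0.846 = 0.0228 mol/L.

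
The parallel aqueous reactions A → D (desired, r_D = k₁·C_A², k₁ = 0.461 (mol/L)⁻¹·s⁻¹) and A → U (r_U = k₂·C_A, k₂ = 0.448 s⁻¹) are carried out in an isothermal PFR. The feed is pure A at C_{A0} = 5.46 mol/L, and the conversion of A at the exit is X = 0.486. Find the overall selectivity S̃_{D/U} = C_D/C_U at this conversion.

C_A = C_{A0}(1−X) = 2.806 mol/L.
Along a PFR/batch, dC_U/dC_A = −r_U/(r_D+r_U) = −k₂/(k₂+k₁·C_A).
Integrating from C_{A0} to C_A: C_U = (0.448/0.461)·ln[(0.448+0.461·5.46)/(0.448+0.461·2.81)] = 0.9718·ln(2.965/1.742) = 0.5170 mol/L.
Then C_D = (C_{A0}−C_A) − C_U = 2.654 − 0.5170 = 2.137 mol/L.
S̃_{D/U} = C_D/C_U = 2.137/0.5170 = 4.13.

4.13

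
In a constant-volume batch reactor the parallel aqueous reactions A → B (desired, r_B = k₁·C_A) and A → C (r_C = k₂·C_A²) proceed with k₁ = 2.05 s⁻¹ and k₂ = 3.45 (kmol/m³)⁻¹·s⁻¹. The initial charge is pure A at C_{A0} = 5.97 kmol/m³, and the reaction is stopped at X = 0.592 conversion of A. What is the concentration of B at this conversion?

0.459 kmol/m³

C_A = C_{A0}(1−X) = 2.436 kmol/m³.
Along a PFR/batch, dC_B/dC_A = −r_B/(r_B+r_C) = −k₁/(k₁+k₂·C_A).
Integrating from C_{A0} to C_A: C_B = (2.05/3.45)·ln[(2.05+3.45·5.97)/(2.05+3.45·2.44)] = 0.5942·ln(22.65/10.45) = 0.4594 kmol/m³.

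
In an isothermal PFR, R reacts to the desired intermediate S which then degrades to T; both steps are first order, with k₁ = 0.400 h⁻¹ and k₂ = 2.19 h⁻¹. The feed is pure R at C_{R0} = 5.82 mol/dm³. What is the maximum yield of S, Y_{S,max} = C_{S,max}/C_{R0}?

At the optimum, C_{S,max}/C_{R0} = (k₁/k₂)^[k₂/(k₂−k₁)].
= (0.400/2.19)^(2.19/(2.19−0.400)) = (0.1826)^(1.223) = 0.1249.

0.125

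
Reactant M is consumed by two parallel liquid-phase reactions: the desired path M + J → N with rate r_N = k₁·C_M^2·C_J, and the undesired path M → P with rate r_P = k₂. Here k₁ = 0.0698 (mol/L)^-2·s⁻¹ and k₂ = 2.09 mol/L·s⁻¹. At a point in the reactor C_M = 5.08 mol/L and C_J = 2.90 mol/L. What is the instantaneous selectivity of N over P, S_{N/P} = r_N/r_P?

2.50

S_{N/P} = r_N/r_P = (k₁·C_M^2·C_J)/(k₂) = (k₁/k₂)·C_M^2·C_J.
= (0.0698×5.080^2×2.900) / (2.09) = 5.224/2.090 = 2.50.
Since the desired path is higher order in M, keeping C_M high (PFR or concentrated feed) favours N.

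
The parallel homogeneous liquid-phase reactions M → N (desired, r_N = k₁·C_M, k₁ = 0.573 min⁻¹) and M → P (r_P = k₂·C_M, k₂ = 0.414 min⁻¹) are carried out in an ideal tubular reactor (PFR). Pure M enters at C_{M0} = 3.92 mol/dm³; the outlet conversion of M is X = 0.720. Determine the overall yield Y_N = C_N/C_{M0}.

C_M = C_{M0}(1−X) = 1.098 mol/dm³.
Both paths are first order in M, so the instantaneous fraction to N is constant: dC_N/d(−C_M) = k₁/(k₁+k₂) = 0.5805.
C_N = 0.5805·(C_{M0}−C_M) = 0.5805×2.822 = 1.64 mol/dm³.
Y_N = C_N/C_{M0} = 1.639/3.92 = 0.418.

0.418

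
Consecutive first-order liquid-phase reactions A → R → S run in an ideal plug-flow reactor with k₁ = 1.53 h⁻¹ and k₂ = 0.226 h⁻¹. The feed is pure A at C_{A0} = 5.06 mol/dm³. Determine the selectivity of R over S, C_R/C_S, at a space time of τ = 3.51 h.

For first-order series with pure A initially, C_R(τ) = k₁C_{A0}/(k₂−k₁)·(e^(−k₁τ) − e^(−k₂τ)).
e^(−k₁τ) = e^(−1.53×3.51) = e^(−5.370) = 0.004653; e^(−k₂τ) = e^(−0.7933) = 0.4524.
C_R = 1.53×5.06/(0.226−1.53) × (0.004653−0.4524) = (-5.937)×(-0.4477) = 2.658 mol/dm³.
C_A = C_{A0}e^(−k₁τ) = 0.02354 mol/dm³, so C_S = C_{A0}−C_A−C_R = 2.378 mol/dm³; C_R/C_S = 1.12.

1.12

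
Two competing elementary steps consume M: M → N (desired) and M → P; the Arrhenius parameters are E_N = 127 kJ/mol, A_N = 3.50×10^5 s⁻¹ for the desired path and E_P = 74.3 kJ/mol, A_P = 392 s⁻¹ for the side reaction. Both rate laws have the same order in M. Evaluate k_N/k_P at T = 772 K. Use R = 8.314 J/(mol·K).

0.243

With equal orders, S_{N/P} = k_N/k_P = (A_N/A_P)·exp[(E_P−E_N)/(RT)].
(E_P−E_N)/(RT) = (74.3−127)×10³/(8.314×772) = -52700/6418 = -8.211.
k_N/k_P = (3.50×10^5/392)·exp(-8.211) = 892.9 × 2.717×10^-4 = 0.243.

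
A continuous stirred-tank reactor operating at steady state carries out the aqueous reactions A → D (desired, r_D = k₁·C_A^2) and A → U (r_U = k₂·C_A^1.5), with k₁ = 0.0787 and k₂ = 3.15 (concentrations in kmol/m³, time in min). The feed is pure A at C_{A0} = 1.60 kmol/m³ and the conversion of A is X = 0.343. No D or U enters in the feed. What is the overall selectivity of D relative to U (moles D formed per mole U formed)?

0.0256

Exit C_A = C_{A0}(1−X) = 1.60×0.657 = 1.051 kmol/m³.
Rates in a CSTR are evaluated at the outlet concentration: r_D = 0.0787×1.051^2 = 0.08697, r_U = 3.15×1.051^1.5 = 3.395.
Overall selectivity = C_D/C_U = r_Dτ/(r_Uτ) = r_D/r_U = 0.0256.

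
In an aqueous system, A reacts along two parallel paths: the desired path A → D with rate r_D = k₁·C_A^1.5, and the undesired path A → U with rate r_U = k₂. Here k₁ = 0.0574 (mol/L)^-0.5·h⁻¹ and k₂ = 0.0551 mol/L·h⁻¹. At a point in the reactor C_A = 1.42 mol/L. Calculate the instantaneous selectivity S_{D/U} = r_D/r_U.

S_{D/U} = r_D/r_U = (k₁·C_A^1.5)/(k₂) = (k₁/k₂)·C_A^1.5.
= (0.0574×1.420^1.5) / (0.0551) = 0.09713/0.05510 = 1.76.

1.76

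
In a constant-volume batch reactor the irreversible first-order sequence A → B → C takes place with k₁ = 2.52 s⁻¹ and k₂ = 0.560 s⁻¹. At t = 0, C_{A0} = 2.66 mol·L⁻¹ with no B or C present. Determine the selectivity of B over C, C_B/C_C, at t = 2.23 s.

0.576

The intermediate concentration in a first-order A→B→C sequence is C_B = k₁C_{A0}(e^(−k₁t) − e^(−k₂t))/(k₂−k₁).
e^(−k₁t) = e^(−2.52×2.23) = e^(−5.620) = 0.003626; e^(−k₂t) = e^(−1.249) = 0.2868.
C_B = 2.52×2.66/(0.560−2.52) × (0.003626−0.2868) = (-3.420)×(-0.2832) = 0.9686 mol·L⁻¹.
C_A = C_{A0}e^(−k₁t) = 0.009645 mol·L⁻¹, so C_C = C_{A0}−C_A−C_B = 1.682 mol·L⁻¹; C_B/C_C = 0.576.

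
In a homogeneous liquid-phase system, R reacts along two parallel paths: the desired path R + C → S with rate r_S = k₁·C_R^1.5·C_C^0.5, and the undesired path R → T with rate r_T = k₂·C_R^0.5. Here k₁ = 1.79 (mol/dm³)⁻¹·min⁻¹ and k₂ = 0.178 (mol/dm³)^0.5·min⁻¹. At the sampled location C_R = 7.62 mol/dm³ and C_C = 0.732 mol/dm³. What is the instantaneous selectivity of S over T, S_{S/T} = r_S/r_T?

S_{S/T} = r_S/r_T = (k₁·C_R^1.5·C_C^0.5)/(k₂·C_R^0.5) = (k₁/k₂)·C_R·C_C^0.5.
= (1.79×7.620^1.5×0.7320^0.5) / (0.178×7.620^0.5) = 32.21/0.4914 = 65.6.

65.6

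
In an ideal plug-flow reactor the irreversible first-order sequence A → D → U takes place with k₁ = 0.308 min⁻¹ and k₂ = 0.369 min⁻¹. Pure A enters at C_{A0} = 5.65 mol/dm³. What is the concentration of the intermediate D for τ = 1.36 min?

1.49 mol/dm³

Solving the coupled first-order balances gives C_D(τ) = [k₁/(k₂−k₁)]·C_{A0}·(e^(−k₁τ) − e^(−k₂τ)).
e^(−k₁τ) = e^(−0.308×1.36) = e^(−0.4189) = 0.6578; e^(−k₂τ) = e^(−0.5018) = 0.6054.
C_D = 0.308×5.65/(0.369−0.308) × (0.6578−0.6054) = 28.53×0.05237 = 1.494 mol/dm³.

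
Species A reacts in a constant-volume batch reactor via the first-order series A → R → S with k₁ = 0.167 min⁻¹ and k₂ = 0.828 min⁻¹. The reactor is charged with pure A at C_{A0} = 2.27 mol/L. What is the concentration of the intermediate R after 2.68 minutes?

Solving the coupled first-order balances gives C_R(t) = [k₁/(k₂−k₁)]·C_{A0}·(e^(−k₁t) − e^(−k₂t)).
e^(−k₁t) = e^(−0.167×2.68) = e^(−0.4476) = 0.6392; e^(−k₂t) = e^(−2.219) = 0.1087.
C_R = 0.167×2.27/(0.828−0.167) × (0.6392−0.1087) = 0.5735×0.5305 = 0.3042 mol/L.

0.304 mol/L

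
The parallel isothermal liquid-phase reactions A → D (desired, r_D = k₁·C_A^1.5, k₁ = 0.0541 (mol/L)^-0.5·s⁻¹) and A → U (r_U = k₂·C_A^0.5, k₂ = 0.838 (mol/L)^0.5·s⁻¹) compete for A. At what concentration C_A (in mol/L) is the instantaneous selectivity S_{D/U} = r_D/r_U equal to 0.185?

S_{D/U} = (k₁/k₂)·C_A ⇒ C_A = S·k₂/k₁.
= 0.185×0.838/0.0541 = 2.87 mol/L.

2.87 mol/L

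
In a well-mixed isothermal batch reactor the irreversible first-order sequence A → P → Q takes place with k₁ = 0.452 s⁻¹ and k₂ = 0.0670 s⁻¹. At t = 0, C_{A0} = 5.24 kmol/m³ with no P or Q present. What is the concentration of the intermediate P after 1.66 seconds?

2.60 kmol/m³

For first-order series with pure A initially, C_P(t) = k₁C_{A0}/(k₂−k₁)·(e^(−k₁t) − e^(−k₂t)).
e^(−k₁t) = e^(−0.452×1.66) = e^(−0.7503) = 0.4722; e^(−k₂t) = e^(−0.1112) = 0.8947.
C_P = 0.452×5.24/(0.0670−0.452) × (0.4722−0.8947) = (-6.152)×(-0.4225) = 2.599 kmol/m³.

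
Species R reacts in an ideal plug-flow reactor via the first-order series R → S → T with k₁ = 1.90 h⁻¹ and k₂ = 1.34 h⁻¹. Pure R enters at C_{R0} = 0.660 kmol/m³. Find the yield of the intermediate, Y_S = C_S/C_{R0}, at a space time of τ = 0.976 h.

0.386

For first-order series with pure R initially, C_S(τ) = k₁C_{R0}/(k₂−k₁)·(e^(−k₁τ) − e^(−k₂τ)).
e^(−k₁τ) = e^(−1.90×0.976) = e^(−1.854) = 0.1565; e^(−k₂τ) = e^(−1.308) = 0.2704.
C_S = 1.90×0.660/(1.34−1.90) × (0.1565−0.2704) = (-2.239)×(-0.1139) = 0.2550 kmol/m³.
Y_S = C_S/C_{R0} = 0.2550/0.660 = 0.386.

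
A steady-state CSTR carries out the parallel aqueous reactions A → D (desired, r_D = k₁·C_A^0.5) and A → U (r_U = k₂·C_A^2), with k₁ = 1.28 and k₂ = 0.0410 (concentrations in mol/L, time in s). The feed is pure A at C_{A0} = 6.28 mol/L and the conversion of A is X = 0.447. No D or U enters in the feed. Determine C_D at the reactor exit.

2.33 mol/L

Exit C_A = C_{A0}(1−X) = 6.28×0.553 = 3.473 mol/L.
In a CSTR the entire volume is at exit conditions, so r_D = 1.28×3.473^0.5 = 2.385 and r_U = 0.0410×3.473^2 = 0.4945.
Fraction of consumed A going to D: r_D/(r_D+r_U) = 0.8283.
C_D = 0.8283·C_{A0}·X = 0.8283×6.28×0.447 = 2.33 mol/L.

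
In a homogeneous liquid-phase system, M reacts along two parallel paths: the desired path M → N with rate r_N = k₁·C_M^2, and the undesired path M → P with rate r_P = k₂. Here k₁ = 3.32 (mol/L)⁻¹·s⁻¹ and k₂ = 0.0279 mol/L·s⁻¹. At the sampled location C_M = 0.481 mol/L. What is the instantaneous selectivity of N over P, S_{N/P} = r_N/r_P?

27.5

S_{N/P} = r_N/r_P = (k₁·C_M^2)/(k₂) = (k₁/k₂)·C_M^2.
= (3.32×0.4810^2) / (0.0279) = 0.7681/0.02790 = 27.5.
Since the desired path is higher order in M, keeping C_M high (PFR or concentrated feed) favours N.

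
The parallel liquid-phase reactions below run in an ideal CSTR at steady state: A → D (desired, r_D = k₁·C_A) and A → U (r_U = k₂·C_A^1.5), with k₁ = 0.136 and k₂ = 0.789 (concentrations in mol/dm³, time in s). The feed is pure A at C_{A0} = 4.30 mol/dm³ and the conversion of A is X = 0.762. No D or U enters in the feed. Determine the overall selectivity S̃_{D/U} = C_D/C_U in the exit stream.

0.170

Exit C_A = C_{A0}(1−X) = 4.30×0.238 = 1.023 mol/dm³.
In a CSTR the entire volume is at exit conditions, so r_D = 0.136×1.023 = 0.1392 and r_U = 0.789×1.023^1.5 = 0.8169.
Overall selectivity = C_D/C_U = r_Dτ/(r_Uτ) = r_D/r_U = 0.170.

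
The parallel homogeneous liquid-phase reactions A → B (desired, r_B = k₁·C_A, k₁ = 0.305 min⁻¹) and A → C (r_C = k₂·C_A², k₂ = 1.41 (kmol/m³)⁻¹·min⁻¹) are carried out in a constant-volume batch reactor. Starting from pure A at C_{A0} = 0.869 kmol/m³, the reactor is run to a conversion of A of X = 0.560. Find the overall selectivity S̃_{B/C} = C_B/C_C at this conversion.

C_A = C_{A0}(1−X) = 0.3824 kmol/m³.
Along a PFR/batch, dC_B/dC_A = −r_B/(r_B+r_C) = −k₁/(k₁+k₂·C_A).
Integrating from C_{A0} to C_A: C_B = (0.305/1.41)·ln[(0.305+1.41·0.869)/(0.305+1.41·0.382)] = 0.2163·ln(1.530/0.8441) = 0.1287 kmol/m³.
C_C = (C_{A0}−C_A)−C_B = 0.3580 kmol/m³; S̃_{B/C} = 0.1287/0.3580 = 0.360.

0.360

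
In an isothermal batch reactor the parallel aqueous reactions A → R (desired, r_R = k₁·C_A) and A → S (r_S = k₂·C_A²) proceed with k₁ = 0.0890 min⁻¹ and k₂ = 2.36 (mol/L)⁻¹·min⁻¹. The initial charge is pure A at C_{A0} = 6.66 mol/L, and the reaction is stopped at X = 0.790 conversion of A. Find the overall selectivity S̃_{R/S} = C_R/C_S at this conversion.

0.0112

C_A = C_{A0}(1−X) = 1.399 mol/L.
Along a PFR/batch, dC_R/dC_A = −r_R/(r_R+r_S) = −k₁/(k₁+k₂·C_A).
Integrating from C_{A0} to C_A: C_R = (0.0890/2.36)·ln[(0.0890+2.36·6.66)/(0.0890+2.36·1.40)] = 0.03771·ln(15.81/3.390) = 0.05806 mol/L.
C_S = (C_{A0}−C_A)−C_R = 5.203 mol/L; S̃_{R/S} = 0.05806/5.203 = 0.0112.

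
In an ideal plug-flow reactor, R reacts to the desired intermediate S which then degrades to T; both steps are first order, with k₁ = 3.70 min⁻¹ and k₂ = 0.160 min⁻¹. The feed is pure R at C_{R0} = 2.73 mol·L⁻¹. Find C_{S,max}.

At the optimum, C_{S,max}/C_{R0} = (k₁/k₂)^[k₂/(k₂−k₁)].
= (3.70/0.160)^(0.160/(0.160−3.70)) = (23.12)^(-0.04520) = 0.8677.
C_{S,max} = 0.8677×2.73 = 2.37 mol·L⁻¹.

2.37 mol·L⁻¹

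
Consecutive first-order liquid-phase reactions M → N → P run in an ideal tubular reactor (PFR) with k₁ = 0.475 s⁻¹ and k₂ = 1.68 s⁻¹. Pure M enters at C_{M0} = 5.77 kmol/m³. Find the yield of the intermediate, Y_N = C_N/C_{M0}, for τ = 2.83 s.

0.0994

Solving the coupled first-order balances gives C_N(τ) = [k₁/(k₂−k₁)]·C_{M0}·(e^(−k₁τ) − e^(−k₂τ)).
e^(−k₁τ) = e^(−0.475×2.83) = e^(−1.344) = 0.2607; e^(−k₂τ) = e^(−4.754) = 0.008614.
C_N = 0.475×5.77/(1.68−0.475) × (0.2607−0.008614) = 2.274×0.2521 = 0.5734 kmol/m³.
Y_N = C_N/C_{M0} = 0.5734/5.77 = 0.0994.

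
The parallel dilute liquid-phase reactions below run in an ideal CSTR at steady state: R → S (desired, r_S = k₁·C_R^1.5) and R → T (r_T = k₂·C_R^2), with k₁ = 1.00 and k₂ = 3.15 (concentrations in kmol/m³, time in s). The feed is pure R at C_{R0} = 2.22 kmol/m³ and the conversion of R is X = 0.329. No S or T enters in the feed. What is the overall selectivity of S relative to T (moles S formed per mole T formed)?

Exit C_R = C_{R0}(1−X) = 2.22×0.671 = 1.490 kmol/m³.
A CSTR operates uniformly at the exit composition, giving r_S = 1.818 and r_T = 6.990 (each k·C_R^n at C_R = 1.490).
Overall selectivity = C_S/C_T = r_Sτ/(r_Tτ) = r_S/r_T = 0.260.

0.260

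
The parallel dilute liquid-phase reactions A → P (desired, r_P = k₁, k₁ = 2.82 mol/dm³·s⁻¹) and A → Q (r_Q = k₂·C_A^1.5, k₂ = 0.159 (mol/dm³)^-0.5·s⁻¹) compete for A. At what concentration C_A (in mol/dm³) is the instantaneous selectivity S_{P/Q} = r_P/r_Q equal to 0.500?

10.8 mol/dm³

S_{P/Q} = (k₁/k₂)·C_A^-1.5 ⇒ C_A = (S·k₂/k₁)^(1/(-1.5)).
= (0.500×0.159/2.82)^(-0.6667) = (0.02819)^(-0.6667) = 10.8 mol/dm³.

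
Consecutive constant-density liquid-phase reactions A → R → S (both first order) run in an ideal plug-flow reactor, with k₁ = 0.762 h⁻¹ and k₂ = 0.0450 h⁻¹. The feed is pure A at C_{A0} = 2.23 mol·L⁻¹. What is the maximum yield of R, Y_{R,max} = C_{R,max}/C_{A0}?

0.837

For a first-order series the maximum intermediate yield is C_{R,max}/C_{A0} = (k₁/k₂)^[k₂/(k₂−k₁)].
= (0.762/0.0450)^(0.0450/(0.0450−0.762)) = (16.93)^(-0.06276) = 0.8373.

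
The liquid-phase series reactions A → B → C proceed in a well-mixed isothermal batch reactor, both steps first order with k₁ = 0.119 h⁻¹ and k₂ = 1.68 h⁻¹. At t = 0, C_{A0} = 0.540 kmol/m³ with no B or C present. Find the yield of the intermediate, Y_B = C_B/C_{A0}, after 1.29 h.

0.0567

The intermediate concentration in a first-order A→B→C sequence is C_B = k₁C_{A0}(e^(−k₁t) − e^(−k₂t))/(k₂−k₁).
e^(−k₁t) = e^(−0.119×1.29) = e^(−0.1535) = 0.8577; e^(−k₂t) = e^(−2.167) = 0.1145.
C_B = 0.119×0.540/(1.68−0.119) × (0.8577−0.1145) = 0.04117×0.7432 = 0.03059 kmol/m³.
Y_B = C_B/C_{A0} = 0.03059/0.540 = 0.0567.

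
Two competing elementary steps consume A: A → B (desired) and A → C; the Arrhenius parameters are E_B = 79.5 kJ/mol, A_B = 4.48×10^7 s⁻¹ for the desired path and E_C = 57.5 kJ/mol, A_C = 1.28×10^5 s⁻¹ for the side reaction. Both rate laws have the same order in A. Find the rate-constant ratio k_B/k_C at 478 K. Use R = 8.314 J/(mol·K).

Since both paths have the same order in A, the concentration cancels and S_{B/C} = k_B/k_C = (A_B/A_C)·exp[(E_C−E_B)/(RT)].
(E_C−E_B)/(RT) = (57.5−79.5)×10³/(8.314×478) = -22000/3974 = -5.536.
k_B/k_C = (4.48×10^7/1.28×10^5)·exp(-5.536) = 350.0 × 0.003943 = 1.38.
Since E_B > E_C, raising the temperature improves selectivity toward B.

1.38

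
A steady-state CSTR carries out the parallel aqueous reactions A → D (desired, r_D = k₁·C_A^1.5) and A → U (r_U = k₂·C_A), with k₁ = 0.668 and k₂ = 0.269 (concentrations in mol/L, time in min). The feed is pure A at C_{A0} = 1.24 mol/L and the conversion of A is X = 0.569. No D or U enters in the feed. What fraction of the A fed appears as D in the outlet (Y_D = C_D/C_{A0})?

0.367

Exit C_A = C_{A0}(1−X) = 1.24×0.431 = 0.5344 mol/L.
In a CSTR the entire volume is at exit conditions, so r_D = 0.668×0.5344^1.5 = 0.2610 and r_U = 0.269×0.5344 = 0.1438.
Fraction of consumed A going to D: r_D/(r_D+r_U) = 0.6448.
C_D = 0.6448·C_{A0}·X = 0.6448×1.24×0.569 = 0.455 mol/L; Y_D = C_D/C_{A0} = 0.367.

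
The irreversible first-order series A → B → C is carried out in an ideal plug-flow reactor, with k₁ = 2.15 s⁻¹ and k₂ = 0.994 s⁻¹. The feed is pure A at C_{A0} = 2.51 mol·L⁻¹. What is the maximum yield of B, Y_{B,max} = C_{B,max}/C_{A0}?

Evaluating C_B at τ_opt = ln(k₂/k₁)/(k₂−k₁) gives C_{B,max}/C_{A0} = (k₁/k₂)^[k₂/(k₂−k₁)].
= (2.15/0.994)^(0.994/(0.994−2.15)) = (2.163)^(-0.8599) = 0.5151.

0.515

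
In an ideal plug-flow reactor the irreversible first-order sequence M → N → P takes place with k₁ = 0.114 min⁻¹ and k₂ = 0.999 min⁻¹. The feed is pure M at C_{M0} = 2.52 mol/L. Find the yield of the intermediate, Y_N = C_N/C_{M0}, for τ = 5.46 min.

The intermediate concentration in a first-order A→B→C sequence is C_N = k₁C_{M0}(e^(−k₁τ) − e^(−k₂τ))/(k₂−k₁).
e^(−k₁τ) = e^(−0.114×5.46) = e^(−0.6224) = 0.5366; e^(−k₂τ) = e^(−5.455) = 0.004277.
C_N = 0.114×2.52/(0.999−0.114) × (0.5366−0.004277) = 0.3246×0.5324 = 0.1728 mol/L.
Y_N = C_N/C_{M0} = 0.1728/2.52 = 0.0686.

0.0686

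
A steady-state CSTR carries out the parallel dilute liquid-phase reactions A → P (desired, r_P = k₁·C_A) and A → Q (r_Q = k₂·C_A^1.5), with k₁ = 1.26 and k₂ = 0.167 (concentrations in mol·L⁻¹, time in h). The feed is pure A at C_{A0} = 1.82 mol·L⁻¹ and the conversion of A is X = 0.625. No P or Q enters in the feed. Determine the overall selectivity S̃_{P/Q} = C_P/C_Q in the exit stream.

9.13

Exit C_A = C_{A0}(1−X) = 1.82×0.375 = 0.6825 mol·L⁻¹.
In a CSTR the entire volume is at exit conditions, so r_P = 1.26×0.6825 = 0.8599 and r_Q = 0.167×0.6825^1.5 = 0.09416.
Overall selectivity = C_P/C_Q = r_Pτ/(r_Qτ) = r_P/r_Q = 9.13.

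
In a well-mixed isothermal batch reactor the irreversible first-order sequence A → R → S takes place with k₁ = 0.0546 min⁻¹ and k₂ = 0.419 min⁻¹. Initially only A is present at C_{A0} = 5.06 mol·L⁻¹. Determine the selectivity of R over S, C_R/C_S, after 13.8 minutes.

0.153

For first-order series with pure A initially, C_R(t) = k₁C_{A0}/(k₂−k₁)·(e^(−k₁t) − e^(−k₂t)).
e^(−k₁t) = e^(−0.0546×13.8) = e^(−0.7535) = 0.4707; e^(−k₂t) = e^(−5.782) = 0.003082.
C_R = 0.0546×5.06/(0.419−0.0546) × (0.4707−0.003082) = 0.7582×0.4676 = 0.3546 mol·L⁻¹.
C_A = C_{A0}e^(−k₁t) = 2.382 mol·L⁻¹, so C_S = C_{A0}−C_A−C_R = 2.324 mol·L⁻¹; C_R/C_S = 0.153.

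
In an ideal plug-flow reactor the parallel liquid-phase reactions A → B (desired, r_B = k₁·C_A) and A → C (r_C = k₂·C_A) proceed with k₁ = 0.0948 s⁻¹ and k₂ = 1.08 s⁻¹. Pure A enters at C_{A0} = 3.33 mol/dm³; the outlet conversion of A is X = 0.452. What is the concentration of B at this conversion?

0.121 mol/dm³

C_A = C_{A0}(1−X) = 1.825 mol/dm³.
Both paths are first order in A, so the instantaneous fraction to B is constant: dC_B/d(−C_A) = k₁/(k₁+k₂) = 0.08069.
C_B = 0.08069·(C_{A0}−C_A) = 0.08069×1.505 = 0.121 mol/dm³.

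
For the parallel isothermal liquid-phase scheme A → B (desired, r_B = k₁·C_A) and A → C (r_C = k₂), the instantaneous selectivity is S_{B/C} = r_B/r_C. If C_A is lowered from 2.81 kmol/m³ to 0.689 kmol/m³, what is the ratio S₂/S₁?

0.245

S_{B/C} = (k₁/k₂)·C_A, so S₂/S₁ = (C_{A,2}/C_{A,1}).
= 0.689/2.81 = 0.245.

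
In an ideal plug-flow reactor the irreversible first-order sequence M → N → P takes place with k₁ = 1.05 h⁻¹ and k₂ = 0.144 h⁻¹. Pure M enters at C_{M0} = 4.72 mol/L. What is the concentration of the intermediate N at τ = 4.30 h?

2.89 mol/L

For first-order series with pure M initially, C_N(τ) = k₁C_{M0}/(k₂−k₁)·(e^(−k₁τ) − e^(−k₂τ)).
e^(−k₁τ) = e^(−1.05×4.30) = e^(−4.515) = 0.01094; e^(−k₂τ) = e^(−0.6192) = 0.5384.
C_N = 1.05×4.72/(0.144−1.05) × (0.01094−0.5384) = (-5.470)×(-0.5274) = 2.885 mol/L.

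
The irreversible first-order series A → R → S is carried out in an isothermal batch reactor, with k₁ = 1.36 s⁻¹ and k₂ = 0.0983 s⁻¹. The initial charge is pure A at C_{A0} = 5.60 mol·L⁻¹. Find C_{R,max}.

4.56 mol·L⁻¹

Evaluating C_R at t_opt = ln(k₂/k₁)/(k₂−k₁) gives C_{R,max}/C_{A0} = (k₁/k₂)^[k₂/(k₂−k₁)].
= (1.36/0.0983)^(0.0983/(0.0983−1.36)) = (13.84)^(-0.07791) = 0.8149.
C_{R,max} = 0.8149×5.60 = 4.56 mol·L⁻¹.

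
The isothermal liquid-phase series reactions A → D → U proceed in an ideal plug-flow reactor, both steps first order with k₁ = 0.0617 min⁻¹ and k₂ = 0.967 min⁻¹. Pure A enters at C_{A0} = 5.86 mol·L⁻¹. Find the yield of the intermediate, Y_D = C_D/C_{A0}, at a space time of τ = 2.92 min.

Solving the coupled first-order balances gives C_D(τ) = [k₁/(k₂−k₁)]·C_{A0}·(e^(−k₁τ) − e^(−k₂τ)).
e^(−k₁τ) = e^(−0.0617×2.92) = e^(−0.1802) = 0.8351; e^(−k₂τ) = e^(−2.824) = 0.05939.
C_D = 0.0617×5.86/(0.967−0.0617) × (0.8351−0.05939) = 0.3994×0.7757 = 0.3098 mol·L⁻¹.
Y_D = C_D/C_{A0} = 0.3098/5.86 = 0.0529.

0.0529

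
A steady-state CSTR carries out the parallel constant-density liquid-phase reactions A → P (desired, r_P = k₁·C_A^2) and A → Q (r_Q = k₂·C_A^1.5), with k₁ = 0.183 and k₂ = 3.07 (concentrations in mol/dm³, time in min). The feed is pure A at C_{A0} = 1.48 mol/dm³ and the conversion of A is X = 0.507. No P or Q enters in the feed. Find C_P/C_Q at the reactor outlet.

Exit C_A = C_{A0}(1−X) = 1.48×0.493 = 0.7296 mol/dm³.
Rates in a CSTR are evaluated at the outlet concentration: r_P = 0.183×0.7296^2 = 0.09742, r_Q = 3.07×0.7296^1.5 = 1.913.
Overall selectivity = C_P/C_Q = r_Pτ/(r_Qτ) = r_P/r_Q = 0.0509.

0.0509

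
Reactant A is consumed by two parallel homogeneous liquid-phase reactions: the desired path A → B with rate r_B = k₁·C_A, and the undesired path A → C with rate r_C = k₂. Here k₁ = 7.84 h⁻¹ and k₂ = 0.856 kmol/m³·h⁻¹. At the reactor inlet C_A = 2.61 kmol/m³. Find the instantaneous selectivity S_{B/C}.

23.9

S_{B/C} = r_B/r_C = (k₁·C_A)/(k₂) = (k₁/k₂)·C_A.
= (7.84×2.610) / (0.856) = 20.46/0.8560 = 23.9.
Since the desired path is higher order in A, keeping C_A high (PFR or concentrated feed) favours B.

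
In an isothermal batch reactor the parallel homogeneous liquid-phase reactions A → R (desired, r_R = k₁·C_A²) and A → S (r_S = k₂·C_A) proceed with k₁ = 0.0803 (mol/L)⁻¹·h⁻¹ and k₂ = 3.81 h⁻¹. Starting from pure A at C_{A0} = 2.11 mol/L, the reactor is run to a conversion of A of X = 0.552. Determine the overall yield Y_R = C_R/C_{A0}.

C_A = C_{A0}(1−X) = 0.9453 mol/L.
Along a PFR/batch, dC_S/dC_A = −r_S/(r_R+r_S) = −k₂/(k₂+k₁·C_A).
Integrating from C_{A0} to C_A: C_S = (3.81/0.0803)·ln[(3.81+0.0803·2.11)/(3.81+0.0803·0.945)] = 47.45·ln(3.979/3.886) = 1.128 mol/L.
Then C_R = (C_{A0}−C_A) − C_S = 1.165 − 1.128 = 0.03628 mol/L.
Y_R = C_R/C_{A0} = 0.03628/2.11 = 0.0172.

0.0172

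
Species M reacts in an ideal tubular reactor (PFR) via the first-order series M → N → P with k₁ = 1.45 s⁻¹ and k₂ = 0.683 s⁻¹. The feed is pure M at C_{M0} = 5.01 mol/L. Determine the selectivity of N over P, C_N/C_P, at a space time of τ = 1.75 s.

0.848

Solving the coupled first-order balances gives C_N(τ) = [k₁/(k₂−k₁)]·C_{M0}·(e^(−k₁τ) − e^(−k₂τ)).
e^(−k₁τ) = e^(−1.45×1.75) = e^(−2.538) = 0.07906; e^(−k₂τ) = e^(−1.195) = 0.3026.
C_N = 1.45×5.01/(0.683−1.45) × (0.07906−0.3026) = (-9.471)×(-0.2236) = 2.117 mol/L.
C_M = C_{M0}e^(−k₁τ) = 0.3961 mol/L, so C_P = C_{M0}−C_M−C_N = 2.496 mol/L; C_N/C_P = 0.848.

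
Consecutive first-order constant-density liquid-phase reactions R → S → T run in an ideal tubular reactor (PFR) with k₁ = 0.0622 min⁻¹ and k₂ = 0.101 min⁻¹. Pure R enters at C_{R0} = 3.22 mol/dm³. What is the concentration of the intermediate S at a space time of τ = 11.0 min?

The intermediate concentration in a first-order A→B→C sequence is C_S = k₁C_{R0}(e^(−k₁τ) − e^(−k₂τ))/(k₂−k₁).
e^(−k₁τ) = e^(−0.0622×11.0) = e^(−0.6842) = 0.5045; e^(−k₂τ) = e^(−1.111) = 0.3292.
C_S = 0.0622×3.22/(0.101−0.0622) × (0.5045−0.3292) = 5.162×0.1753 = 0.9047 mol/dm³.

0.905 mol/dm³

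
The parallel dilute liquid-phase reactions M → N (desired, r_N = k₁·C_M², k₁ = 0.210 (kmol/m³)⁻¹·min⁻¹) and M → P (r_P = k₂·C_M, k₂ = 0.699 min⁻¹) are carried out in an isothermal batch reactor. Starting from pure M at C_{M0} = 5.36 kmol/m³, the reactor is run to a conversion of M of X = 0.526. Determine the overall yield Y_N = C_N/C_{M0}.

C_M = C_{M0}(1−X) = 2.541 kmol/m³.
Along a PFR/batch, dC_P/dC_M = −r_P/(r_N+r_P) = −k₂/(k₂+k₁·C_M).
Integrating from C_{M0} to C_M: C_P = (0.699/0.210)·ln[(0.699+0.210·5.36)/(0.699+0.210·2.54)] = 3.329·ln(1.825/1.233) = 1.306 kmol/m³.
Then C_N = (C_{M0}−C_M) − C_P = 2.819 − 1.306 = 1.514 kmol/m³.
Y_N = C_N/C_{M0} = 1.514/5.36 = 0.282.

0.282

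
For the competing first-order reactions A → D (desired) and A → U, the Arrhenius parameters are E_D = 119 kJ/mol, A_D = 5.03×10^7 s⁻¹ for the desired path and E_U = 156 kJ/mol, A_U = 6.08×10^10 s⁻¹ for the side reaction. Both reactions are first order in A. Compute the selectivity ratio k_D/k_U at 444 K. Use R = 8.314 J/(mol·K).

k_D/k_U = (A_D/A_U)·exp[−(E_D−E_U)/(RT)] = (A_D/A_U)·exp[(E_U−E_D)/(RT)].
(E_U−E_D)/(RT) = (156−119)×10³/(8.314×444) = 37000/3691 = 10.02.
k_D/k_U = (5.03×10^7/6.08×10^10)·exp(10.02) = 8.273×10^-4 × 22545 = 18.7.
Since E_D < E_U, lowering the temperature improves selectivity toward D.

18.7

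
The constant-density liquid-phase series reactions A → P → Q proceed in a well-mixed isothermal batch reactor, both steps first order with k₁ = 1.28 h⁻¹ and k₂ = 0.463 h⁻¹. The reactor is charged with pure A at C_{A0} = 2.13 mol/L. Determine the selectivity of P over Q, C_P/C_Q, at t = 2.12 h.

1.07

The intermediate concentration in a first-order A→B→C sequence is C_P = k₁C_{A0}(e^(−k₁t) − e^(−k₂t))/(k₂−k₁).
e^(−k₁t) = e^(−1.28×2.12) = e^(−2.714) = 0.06630; e^(−k₂t) = e^(−0.9816) = 0.3747.
C_P = 1.28×2.13/(0.463−1.28) × (0.06630−0.3747) = (-3.337)×(-0.3084) = 1.029 mol/L.
C_A = C_{A0}e^(−k₁t) = 0.1412 mol/L, so C_Q = C_{A0}−C_A−C_P = 0.9595 mol/L; C_P/C_Q = 1.07.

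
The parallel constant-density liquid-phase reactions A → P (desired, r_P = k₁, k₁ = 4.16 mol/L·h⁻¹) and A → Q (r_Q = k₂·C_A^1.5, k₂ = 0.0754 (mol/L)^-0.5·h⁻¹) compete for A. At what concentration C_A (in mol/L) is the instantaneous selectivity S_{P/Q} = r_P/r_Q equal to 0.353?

29.0 mol/L

S_{P/Q} = (k₁/k₂)·C_A^-1.5 ⇒ C_A = (S·k₂/k₁)^(1/(-1.5)).
= (0.353×0.0754/4.16)^(-0.6667) = (0.006398)^(-0.6667) = 29.0 mol/L.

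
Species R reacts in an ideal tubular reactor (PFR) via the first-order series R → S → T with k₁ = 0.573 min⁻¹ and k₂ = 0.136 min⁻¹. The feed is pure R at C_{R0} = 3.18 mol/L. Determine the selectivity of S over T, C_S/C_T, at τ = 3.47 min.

Solving the coupled first-order balances gives C_S(τ) = [k₁/(k₂−k₁)]·C_{R0}·(e^(−k₁τ) − e^(−k₂τ)).
e^(−k₁τ) = e^(−0.573×3.47) = e^(−1.988) = 0.1369; e^(−k₂τ) = e^(−0.4719) = 0.6238.
C_S = 0.573×3.18/(0.136−0.573) × (0.1369−0.6238) = (-4.170)×(-0.4869) = 2.030 mol/L.
C_R = C_{R0}e^(−k₁τ) = 0.4354 mol/L, so C_T = C_{R0}−C_R−C_S = 0.7145 mol/L; C_S/C_T = 2.84.

2.84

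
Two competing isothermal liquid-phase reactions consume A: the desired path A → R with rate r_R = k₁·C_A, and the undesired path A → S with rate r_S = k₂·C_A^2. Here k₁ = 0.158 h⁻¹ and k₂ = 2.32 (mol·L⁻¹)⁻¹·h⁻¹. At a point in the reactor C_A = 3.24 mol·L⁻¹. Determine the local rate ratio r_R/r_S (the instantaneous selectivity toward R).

0.0210

S_{R/S} = r_R/r_S = (k₁·C_A)/(k₂·C_A^2) = (k₁/k₂)·C_A⁻¹.
= (0.158×3.240) / (2.32×3.240^2) = 0.5119/24.35 = 0.0210.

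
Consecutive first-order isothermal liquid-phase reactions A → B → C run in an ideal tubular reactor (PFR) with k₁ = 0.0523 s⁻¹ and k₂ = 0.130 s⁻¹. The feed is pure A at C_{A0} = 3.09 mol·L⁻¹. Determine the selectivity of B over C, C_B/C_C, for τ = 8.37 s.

1.42

For first-order series with pure A initially, C_B(τ) = k₁C_{A0}/(k₂−k₁)·(e^(−k₁τ) − e^(−k₂τ)).
e^(−k₁τ) = e^(−0.0523×8.37) = e^(−0.4378) = 0.6455; e^(−k₂τ) = e^(−1.088) = 0.3369.
C_B = 0.0523×3.09/(0.130−0.0523) × (0.6455−0.3369) = 2.080×0.3086 = 0.6419 mol·L⁻¹.
C_A = C_{A0}e^(−k₁τ) = 1.995 mol·L⁻¹, so C_C = C_{A0}−C_A−C_B = 0.4535 mol·L⁻¹; C_B/C_C = 1.42.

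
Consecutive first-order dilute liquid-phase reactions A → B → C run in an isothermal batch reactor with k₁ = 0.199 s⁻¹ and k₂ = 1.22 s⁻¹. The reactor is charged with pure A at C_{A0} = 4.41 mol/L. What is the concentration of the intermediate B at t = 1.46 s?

0.498 mol/L

Solving the coupled first-order balances gives C_B(t) = [k₁/(k₂−k₁)]·C_{A0}·(e^(−k₁t) − e^(−k₂t)).
e^(−k₁t) = e^(−0.199×1.46) = e^(−0.2905) = 0.7479; e^(−k₂t) = e^(−1.781) = 0.1684.
C_B = 0.199×4.41/(1.22−0.199) × (0.7479−0.1684) = 0.8595×0.5794 = 0.4980 mol/L.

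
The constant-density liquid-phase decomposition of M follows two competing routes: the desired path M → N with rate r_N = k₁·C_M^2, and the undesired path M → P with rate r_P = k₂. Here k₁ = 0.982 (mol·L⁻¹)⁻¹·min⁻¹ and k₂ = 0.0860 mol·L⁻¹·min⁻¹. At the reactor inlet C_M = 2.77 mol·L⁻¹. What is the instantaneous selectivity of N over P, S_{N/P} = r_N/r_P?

S_{N/P} = r_N/r_P = (k₁·C_M^2)/(k₂) = (k₁/k₂)·C_M^2.
= (0.982×2.770^2) / (0.0860) = 7.535/0.08600 = 87.6.
Since the desired path is higher order in M, keeping C_M high (PFR or concentrated feed) favours N.

87.6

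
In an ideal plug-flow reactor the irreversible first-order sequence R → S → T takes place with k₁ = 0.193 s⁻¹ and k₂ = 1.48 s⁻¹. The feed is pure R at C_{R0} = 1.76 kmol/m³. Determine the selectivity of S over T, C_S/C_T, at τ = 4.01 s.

0.146

For first-order series with pure R initially, C_S(τ) = k₁C_{R0}/(k₂−k₁)·(e^(−k₁τ) − e^(−k₂τ)).
e^(−k₁τ) = e^(−0.193×4.01) = e^(−0.7739) = 0.4612; e^(−k₂τ) = e^(−5.935) = 0.002646.
C_S = 0.193×1.76/(1.48−0.193) × (0.4612−0.002646) = 0.2639×0.4586 = 0.1210 kmol/m³.
C_R = C_{R0}e^(−k₁τ) = 0.8117 kmol/m³, so C_T = C_{R0}−C_R−C_S = 0.8273 kmol/m³; C_S/C_T = 0.146.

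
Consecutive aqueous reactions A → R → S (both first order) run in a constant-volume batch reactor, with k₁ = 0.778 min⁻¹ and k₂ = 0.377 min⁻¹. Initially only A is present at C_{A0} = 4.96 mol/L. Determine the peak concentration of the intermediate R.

For a first-order series the maximum intermediate yield is C_{R,max}/C_{A0} = (k₁/k₂)^[k₂/(k₂−k₁)].
= (0.778/0.377)^(0.377/(0.377−0.778)) = (2.064)^(-0.9401) = 0.5060.
C_{R,max} = 0.5060×4.96 = 2.51 mol/L.

2.51 mol/L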